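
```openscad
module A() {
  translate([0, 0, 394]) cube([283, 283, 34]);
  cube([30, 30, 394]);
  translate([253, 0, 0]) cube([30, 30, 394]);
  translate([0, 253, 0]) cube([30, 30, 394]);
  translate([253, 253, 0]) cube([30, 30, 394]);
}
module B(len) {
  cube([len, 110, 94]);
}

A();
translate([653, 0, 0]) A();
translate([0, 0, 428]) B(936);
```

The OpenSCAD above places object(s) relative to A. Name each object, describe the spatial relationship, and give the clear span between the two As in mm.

A is a stool. B is a beam. A beam spans the tops of two stools. The clear span between the two stools is 370 mm.

Second stool starts at x = 653; first ends at x = 283; clear span = 653 − 283 = 370 mm.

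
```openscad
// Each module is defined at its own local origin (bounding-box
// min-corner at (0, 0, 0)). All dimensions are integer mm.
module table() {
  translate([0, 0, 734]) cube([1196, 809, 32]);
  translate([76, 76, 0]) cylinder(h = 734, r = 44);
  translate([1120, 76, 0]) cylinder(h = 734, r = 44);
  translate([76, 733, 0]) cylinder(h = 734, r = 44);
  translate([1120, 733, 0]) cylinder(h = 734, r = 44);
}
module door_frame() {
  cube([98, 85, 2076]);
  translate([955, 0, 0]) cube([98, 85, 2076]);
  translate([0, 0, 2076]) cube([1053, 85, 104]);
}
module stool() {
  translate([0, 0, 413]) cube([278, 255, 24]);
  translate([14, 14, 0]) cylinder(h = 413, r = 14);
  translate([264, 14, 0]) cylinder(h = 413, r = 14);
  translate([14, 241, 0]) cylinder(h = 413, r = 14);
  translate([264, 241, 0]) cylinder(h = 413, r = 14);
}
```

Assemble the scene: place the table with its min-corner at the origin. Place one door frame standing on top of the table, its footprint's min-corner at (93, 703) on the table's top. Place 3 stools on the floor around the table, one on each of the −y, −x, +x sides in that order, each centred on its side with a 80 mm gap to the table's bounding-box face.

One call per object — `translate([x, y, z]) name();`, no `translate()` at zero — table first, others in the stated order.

table();
translate([93, 703, 766]) door_frame();
translate([459, -335, 0]) stool();
translate([-358, 277, 0]) stool();
translate([1276, 277, 0]) stool();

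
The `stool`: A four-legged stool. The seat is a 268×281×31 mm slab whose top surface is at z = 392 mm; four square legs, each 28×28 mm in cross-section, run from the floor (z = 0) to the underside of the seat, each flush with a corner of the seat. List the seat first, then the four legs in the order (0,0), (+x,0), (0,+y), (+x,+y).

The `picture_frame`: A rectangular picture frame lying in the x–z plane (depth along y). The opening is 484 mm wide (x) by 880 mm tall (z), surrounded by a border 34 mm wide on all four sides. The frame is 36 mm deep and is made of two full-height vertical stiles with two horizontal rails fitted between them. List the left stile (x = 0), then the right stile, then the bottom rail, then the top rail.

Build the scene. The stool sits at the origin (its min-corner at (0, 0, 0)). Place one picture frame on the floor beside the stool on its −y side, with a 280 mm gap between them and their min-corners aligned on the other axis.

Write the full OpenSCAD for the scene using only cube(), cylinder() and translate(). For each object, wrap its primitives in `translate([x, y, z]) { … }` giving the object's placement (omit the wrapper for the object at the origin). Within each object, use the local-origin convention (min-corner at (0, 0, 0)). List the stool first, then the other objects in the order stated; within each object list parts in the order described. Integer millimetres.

translate([0, 0, 361]) cube([268, 281, 31]);
cube([28, 28, 361]);
translate([240, 0, 0]) cube([28, 28, 361]);
translate([0, 253, 0]) cube([28, 28, 361]);
translate([240, 253, 0]) cube([28, 28, 361]);
translate([0, -316, 0]) {
  cube([34, 36, 948]);
  translate([518, 0, 0]) cube([34, 36, 948]);
  translate([34, 0, 0]) cube([484, 36, 34]);
  translate([34, 0, 914]) cube([484, 36, 34]);
}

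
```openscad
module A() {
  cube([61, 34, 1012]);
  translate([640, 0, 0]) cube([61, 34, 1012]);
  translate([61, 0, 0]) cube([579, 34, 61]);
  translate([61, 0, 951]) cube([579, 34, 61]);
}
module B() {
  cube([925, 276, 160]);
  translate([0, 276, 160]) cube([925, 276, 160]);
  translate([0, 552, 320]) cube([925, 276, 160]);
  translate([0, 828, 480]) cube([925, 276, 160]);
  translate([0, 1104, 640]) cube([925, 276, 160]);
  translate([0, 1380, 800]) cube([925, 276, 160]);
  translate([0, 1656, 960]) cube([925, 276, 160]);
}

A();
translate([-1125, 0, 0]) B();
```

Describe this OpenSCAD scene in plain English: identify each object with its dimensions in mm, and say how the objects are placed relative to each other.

A is a rectangular picture frame lying in the x–z plane (depth along y). The opening is 579 mm wide (x) by 890 mm tall (z), surrounded by a border 61 mm wide on all four sides. The frame is 34 mm deep and is made of two full-height vertical stiles with two horizontal rails fitted between them.

B is a run of 7 identical solid stair steps. Each tread is 925×276 mm and each step block is 160 mm high. Step 1 rests on the floor; step k is offset from step 1 by (k−1)×276 mm in y and (k−1)×160 mm in z.

The staircase is on the floor beside the picture frame on its −x side.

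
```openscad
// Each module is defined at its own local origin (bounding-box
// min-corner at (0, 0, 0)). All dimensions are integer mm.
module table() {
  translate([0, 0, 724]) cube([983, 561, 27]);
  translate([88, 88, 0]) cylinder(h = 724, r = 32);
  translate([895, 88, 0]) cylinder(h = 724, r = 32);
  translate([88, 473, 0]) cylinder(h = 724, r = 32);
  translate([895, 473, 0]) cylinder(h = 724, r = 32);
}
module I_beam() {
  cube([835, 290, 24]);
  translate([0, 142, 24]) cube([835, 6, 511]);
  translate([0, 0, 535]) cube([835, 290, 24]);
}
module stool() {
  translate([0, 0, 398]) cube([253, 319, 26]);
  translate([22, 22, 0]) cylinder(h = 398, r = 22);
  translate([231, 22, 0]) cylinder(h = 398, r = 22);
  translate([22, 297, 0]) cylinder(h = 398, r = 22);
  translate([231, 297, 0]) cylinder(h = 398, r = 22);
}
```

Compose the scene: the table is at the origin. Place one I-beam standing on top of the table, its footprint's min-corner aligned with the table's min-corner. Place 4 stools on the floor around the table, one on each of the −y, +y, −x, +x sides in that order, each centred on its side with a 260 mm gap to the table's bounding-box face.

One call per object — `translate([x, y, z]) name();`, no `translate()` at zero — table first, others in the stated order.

table();
translate([0, 0, 751]) I_beam();
translate([365, -579, 0]) stool();
translate([365, 821, 0]) stool();
translate([-513, 121, 0]) stool();
translate([1243, 121, 0]) stool();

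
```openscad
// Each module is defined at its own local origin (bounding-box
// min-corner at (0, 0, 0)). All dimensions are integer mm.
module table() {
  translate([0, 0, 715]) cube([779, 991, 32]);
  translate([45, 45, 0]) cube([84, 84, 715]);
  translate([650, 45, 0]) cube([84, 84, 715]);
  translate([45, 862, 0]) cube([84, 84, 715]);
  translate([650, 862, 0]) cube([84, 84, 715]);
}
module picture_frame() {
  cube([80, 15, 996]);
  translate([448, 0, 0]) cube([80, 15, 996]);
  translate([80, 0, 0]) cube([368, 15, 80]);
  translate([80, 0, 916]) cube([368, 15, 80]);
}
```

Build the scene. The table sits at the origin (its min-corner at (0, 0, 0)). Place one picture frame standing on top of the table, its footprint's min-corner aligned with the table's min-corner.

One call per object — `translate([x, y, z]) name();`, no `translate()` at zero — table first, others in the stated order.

table();
translate([0, 0, 747]) picture_frame();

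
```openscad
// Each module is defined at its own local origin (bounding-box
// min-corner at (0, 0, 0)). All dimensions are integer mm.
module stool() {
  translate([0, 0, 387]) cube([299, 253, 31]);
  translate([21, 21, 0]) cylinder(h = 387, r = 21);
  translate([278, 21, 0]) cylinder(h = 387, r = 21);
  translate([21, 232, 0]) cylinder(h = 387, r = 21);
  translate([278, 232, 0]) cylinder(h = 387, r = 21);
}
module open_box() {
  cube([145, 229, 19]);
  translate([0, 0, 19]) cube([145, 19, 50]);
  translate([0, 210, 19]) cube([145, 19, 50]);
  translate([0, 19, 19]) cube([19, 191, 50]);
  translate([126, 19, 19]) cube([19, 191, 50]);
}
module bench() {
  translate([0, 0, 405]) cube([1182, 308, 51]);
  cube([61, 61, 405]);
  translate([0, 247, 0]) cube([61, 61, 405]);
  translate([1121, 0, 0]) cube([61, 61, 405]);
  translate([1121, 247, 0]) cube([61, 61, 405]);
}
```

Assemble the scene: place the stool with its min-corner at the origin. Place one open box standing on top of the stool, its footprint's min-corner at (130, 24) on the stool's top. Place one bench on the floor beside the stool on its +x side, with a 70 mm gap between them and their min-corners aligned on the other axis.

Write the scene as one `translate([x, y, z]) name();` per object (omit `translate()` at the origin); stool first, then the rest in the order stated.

stool();
translate([130, 24, 418]) open_box();
translate([369, 0, 0]) bench();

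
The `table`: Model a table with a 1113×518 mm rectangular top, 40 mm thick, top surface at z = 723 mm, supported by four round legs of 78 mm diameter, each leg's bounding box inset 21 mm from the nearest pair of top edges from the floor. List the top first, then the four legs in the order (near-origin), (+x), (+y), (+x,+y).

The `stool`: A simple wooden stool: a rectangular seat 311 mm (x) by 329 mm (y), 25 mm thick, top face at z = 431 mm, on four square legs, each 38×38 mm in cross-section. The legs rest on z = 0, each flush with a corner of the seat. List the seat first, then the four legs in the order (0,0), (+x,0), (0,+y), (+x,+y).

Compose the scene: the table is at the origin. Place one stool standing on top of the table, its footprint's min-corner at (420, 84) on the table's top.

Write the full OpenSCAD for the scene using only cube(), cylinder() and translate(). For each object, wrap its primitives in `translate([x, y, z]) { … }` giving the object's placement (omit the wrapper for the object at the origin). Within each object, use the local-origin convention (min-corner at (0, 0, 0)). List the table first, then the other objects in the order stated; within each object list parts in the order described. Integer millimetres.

translate([0, 0, 683]) cube([1113, 518, 40]);
translate([60, 60, 0]) cylinder(h = 683, r = 39);
translate([1053, 60, 0]) cylinder(h = 683, r = 39);
translate([60, 458, 0]) cylinder(h = 683, r = 39);
translate([1053, 458, 0]) cylinder(h = 683, r = 39);
translate([420, 84, 723]) {
  translate([0, 0, 406]) cube([311, 329, 25]);
  cube([38, 38, 406]);
  translate([273, 0, 0]) cube([38, 38, 406]);
  translate([0, 291, 0]) cube([38, 38, 406]);
  translate([273, 291, 0]) cube([38, 38, 406]);
}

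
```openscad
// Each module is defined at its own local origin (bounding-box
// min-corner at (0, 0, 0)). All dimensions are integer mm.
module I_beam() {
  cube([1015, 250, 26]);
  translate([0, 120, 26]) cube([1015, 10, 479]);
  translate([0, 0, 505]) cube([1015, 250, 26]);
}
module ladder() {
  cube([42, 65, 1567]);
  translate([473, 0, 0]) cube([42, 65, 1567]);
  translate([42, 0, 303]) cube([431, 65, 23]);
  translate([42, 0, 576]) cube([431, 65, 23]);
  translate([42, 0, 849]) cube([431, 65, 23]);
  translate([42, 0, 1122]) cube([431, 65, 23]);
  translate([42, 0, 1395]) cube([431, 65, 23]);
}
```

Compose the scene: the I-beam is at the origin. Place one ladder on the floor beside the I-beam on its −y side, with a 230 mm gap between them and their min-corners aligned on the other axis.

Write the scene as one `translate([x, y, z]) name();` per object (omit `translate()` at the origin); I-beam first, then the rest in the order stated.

I_beam();
translate([0, -295, 0]) ladder();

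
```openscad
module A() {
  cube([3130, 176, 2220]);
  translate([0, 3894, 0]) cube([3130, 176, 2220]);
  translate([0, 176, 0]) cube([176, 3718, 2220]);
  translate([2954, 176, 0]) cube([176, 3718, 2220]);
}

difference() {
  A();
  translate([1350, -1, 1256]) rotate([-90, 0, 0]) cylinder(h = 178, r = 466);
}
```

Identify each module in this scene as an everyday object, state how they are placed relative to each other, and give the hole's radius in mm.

A is a house frame. The house frame has a circular hole through its front wall. The hole's radius is 466 mm.

The subtracted cylinder has r = 466 mm.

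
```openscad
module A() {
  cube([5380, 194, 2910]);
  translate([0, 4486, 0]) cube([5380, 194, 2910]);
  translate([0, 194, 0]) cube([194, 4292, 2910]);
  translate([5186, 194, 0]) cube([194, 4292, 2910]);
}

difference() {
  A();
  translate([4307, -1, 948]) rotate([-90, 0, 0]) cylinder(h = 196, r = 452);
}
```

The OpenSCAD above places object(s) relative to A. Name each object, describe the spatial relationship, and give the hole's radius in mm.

The subtracted cylinder has r = 452 mm.

A is a house frame. The house frame has a circular hole through its front wall. The hole's radius is 452 mm.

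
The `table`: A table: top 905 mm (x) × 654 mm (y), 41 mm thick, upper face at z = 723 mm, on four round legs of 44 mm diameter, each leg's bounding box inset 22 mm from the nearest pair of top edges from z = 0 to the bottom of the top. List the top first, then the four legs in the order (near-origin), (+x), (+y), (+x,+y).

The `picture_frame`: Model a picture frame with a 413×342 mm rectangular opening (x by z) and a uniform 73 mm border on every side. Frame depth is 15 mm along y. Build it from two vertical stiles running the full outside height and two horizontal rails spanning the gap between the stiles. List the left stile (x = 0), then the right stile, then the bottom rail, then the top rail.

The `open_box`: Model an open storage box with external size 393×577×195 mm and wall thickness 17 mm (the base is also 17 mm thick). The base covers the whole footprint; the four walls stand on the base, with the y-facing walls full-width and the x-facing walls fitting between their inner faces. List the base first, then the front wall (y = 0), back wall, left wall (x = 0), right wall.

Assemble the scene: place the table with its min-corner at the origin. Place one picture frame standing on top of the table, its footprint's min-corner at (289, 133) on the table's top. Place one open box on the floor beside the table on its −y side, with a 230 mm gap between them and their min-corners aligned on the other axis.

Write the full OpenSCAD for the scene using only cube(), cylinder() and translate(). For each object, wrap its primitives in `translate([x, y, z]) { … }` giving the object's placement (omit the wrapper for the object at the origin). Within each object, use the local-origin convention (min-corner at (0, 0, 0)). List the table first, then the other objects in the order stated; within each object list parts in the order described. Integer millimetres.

translate([0, 0, 682]) cube([905, 654, 41]);
translate([44, 44, 0]) cylinder(h = 682, r = 22);
translate([861, 44, 0]) cylinder(h = 682, r = 22);
translate([44, 610, 0]) cylinder(h = 682, r = 22);
translate([861, 610, 0]) cylinder(h = 682, r = 22);
translate([289, 133, 723]) {
  cube([73, 15, 488]);
  translate([486, 0, 0]) cube([73, 15, 488]);
  translate([73, 0, 0]) cube([413, 15, 73]);
  translate([73, 0, 415]) cube([413, 15, 73]);
}
translate([0, -807, 0]) {
  cube([393, 577, 17]);
  translate([0, 0, 17]) cube([393, 17, 178]);
  translate([0, 560, 17]) cube([393, 17, 178]);
  translate([0, 17, 17]) cube([17, 543, 178]);
  translate([376, 17, 17]) cube([17, 543, 178]);
}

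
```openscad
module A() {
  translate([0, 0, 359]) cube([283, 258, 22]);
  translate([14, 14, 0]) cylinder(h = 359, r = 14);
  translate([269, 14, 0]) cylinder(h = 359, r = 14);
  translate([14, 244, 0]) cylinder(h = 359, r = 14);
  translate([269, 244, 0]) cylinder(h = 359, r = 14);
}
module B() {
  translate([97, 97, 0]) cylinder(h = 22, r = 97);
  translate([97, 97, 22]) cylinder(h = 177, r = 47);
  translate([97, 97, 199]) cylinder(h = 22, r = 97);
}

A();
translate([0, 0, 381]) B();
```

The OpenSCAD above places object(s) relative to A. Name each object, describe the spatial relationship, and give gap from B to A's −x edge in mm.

A is a stool. B is a spool. The spool is on top of the stool. The gap from the spool to the stool's −x edge is 0 mm.

The spool's min-x is at 0; the stool's min-x is 0; gap = 0 mm.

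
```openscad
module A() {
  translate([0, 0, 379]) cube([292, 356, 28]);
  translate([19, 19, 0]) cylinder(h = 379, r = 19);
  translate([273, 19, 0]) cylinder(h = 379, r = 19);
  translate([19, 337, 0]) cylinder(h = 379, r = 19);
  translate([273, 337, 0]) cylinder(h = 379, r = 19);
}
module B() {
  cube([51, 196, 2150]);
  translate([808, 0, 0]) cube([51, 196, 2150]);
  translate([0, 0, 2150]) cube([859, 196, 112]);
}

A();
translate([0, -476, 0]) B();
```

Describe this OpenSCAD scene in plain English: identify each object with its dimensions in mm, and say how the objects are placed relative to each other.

A is a four-legged stool. The seat is a 292×356×28 mm slab whose top surface is at z = 407 mm; four round legs, each 38 mm in diameter, run from the floor (z = 0) to the underside of the seat, each leg's axis is inset half a diameter from the nearest pair of seat edges (so the leg's bounding box is flush with the corner).

B is a rectangular door frame: two vertical jambs of 51×196 mm section, 2150 mm tall, with a clear opening 757 mm wide between their inner faces. A header 112 mm tall and 196 mm deep lies on top of the jambs and spans the full outside width.

The door frame is on the floor beside the stool on its −y side.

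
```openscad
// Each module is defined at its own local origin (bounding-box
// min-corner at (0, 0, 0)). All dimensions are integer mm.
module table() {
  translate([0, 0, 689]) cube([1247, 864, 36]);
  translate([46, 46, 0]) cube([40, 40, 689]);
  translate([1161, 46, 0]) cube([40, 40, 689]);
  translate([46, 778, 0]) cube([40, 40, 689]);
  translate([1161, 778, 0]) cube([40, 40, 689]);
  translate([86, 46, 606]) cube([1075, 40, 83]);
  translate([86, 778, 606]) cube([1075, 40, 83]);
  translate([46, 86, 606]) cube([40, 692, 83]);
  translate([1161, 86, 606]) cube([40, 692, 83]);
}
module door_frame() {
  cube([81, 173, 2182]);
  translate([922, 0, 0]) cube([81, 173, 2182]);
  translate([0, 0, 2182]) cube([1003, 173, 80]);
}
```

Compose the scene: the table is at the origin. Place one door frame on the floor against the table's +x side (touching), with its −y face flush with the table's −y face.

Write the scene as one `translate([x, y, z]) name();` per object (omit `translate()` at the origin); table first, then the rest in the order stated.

table();
translate([1247, 0, 0]) door_frame();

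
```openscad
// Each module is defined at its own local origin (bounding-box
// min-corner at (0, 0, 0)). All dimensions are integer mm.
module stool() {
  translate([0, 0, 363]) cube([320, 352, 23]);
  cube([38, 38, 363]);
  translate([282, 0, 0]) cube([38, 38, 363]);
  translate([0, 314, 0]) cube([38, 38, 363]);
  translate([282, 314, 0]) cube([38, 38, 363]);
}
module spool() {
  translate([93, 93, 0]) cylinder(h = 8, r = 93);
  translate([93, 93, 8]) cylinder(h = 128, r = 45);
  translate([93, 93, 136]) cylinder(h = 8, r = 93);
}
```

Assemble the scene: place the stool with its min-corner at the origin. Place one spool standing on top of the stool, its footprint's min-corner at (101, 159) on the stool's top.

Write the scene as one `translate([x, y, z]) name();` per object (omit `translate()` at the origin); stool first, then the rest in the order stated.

stool();
translate([101, 159, 386]) spool();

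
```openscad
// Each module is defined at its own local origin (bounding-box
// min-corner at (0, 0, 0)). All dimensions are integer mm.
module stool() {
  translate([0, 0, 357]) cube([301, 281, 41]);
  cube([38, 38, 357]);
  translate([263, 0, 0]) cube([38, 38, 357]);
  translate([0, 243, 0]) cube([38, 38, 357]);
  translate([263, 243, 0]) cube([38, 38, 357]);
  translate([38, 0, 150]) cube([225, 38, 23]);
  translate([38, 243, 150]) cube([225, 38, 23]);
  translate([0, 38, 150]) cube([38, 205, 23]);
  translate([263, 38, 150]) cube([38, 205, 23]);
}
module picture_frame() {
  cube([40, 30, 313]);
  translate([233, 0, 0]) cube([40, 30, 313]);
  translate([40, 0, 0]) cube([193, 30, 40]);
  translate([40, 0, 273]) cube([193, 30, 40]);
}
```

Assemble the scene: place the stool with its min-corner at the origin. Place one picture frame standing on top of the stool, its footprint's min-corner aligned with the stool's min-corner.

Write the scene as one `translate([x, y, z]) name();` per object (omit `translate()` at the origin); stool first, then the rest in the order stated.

stool();
translate([0, 0, 398]) picture_frame();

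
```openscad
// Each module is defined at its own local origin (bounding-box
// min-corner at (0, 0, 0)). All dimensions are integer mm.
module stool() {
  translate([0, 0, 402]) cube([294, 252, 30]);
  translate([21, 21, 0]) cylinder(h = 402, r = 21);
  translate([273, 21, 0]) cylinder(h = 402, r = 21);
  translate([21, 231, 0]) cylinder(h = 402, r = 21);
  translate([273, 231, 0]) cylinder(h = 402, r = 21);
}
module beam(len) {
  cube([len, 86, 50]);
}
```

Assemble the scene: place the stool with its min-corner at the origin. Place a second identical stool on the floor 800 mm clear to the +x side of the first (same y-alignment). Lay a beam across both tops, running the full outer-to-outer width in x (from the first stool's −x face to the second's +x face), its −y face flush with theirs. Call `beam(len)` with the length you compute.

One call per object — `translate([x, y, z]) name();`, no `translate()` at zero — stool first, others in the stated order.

stool();
translate([1094, 0, 0]) stool();
translate([0, 0, 432]) beam(1388);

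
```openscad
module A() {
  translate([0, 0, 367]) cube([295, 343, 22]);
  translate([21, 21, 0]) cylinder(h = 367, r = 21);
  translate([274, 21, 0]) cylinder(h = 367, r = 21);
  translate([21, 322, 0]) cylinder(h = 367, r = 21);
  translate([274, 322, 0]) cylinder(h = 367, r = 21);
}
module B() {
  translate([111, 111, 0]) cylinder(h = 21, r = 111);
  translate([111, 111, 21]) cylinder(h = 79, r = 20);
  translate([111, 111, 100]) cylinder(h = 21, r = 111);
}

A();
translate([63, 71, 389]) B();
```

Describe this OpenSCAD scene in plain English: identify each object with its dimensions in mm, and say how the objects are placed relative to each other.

A is a four-legged stool. The seat is 295×343 mm, 22 mm thick, top at z = 389 mm. It stands on four round legs, each 42 mm in diameter, from z = 0 to the seat underside, each leg's axis is inset half a diameter from the nearest pair of seat edges (so the leg's bounding box is flush with the corner).

B is a spool: two coaxial disc flanges of radius 111 mm and thickness 21 mm, joined by a core cylinder of radius 20 mm and height 79 mm. The lower flange rests on z = 0 and the three cylinders share a vertical axis.

The spool is on top of the stool.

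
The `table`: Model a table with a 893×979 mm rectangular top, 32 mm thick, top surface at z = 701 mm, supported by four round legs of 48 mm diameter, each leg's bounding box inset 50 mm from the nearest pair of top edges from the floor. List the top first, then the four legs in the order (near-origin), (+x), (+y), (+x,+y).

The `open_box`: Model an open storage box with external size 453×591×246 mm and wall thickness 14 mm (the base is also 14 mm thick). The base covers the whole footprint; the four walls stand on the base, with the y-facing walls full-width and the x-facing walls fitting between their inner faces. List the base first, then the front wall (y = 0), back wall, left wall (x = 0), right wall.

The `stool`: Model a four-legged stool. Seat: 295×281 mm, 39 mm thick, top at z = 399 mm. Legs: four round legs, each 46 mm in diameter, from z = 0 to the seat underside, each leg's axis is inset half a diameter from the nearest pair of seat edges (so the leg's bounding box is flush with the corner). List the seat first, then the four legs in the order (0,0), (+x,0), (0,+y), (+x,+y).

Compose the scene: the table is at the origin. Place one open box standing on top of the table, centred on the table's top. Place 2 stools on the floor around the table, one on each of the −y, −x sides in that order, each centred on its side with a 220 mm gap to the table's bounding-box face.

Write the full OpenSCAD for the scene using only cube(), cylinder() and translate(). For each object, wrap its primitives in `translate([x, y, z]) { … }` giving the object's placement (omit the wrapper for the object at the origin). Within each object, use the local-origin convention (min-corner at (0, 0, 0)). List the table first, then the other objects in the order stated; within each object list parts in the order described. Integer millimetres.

translate([0, 0, 669]) cube([893, 979, 32]);
translate([74, 74, 0]) cylinder(h = 669, r = 24);
translate([819, 74, 0]) cylinder(h = 669, r = 24);
translate([74, 905, 0]) cylinder(h = 669, r = 24);
translate([819, 905, 0]) cylinder(h = 669, r = 24);
translate([220, 194, 701]) {
  cube([453, 591, 14]);
  translate([0, 0, 14]) cube([453, 14, 232]);
  translate([0, 577, 14]) cube([453, 14, 232]);
  translate([0, 14, 14]) cube([14, 563, 232]);
  translate([439, 14, 14]) cube([14, 563, 232]);
}
translate([299, -501, 0]) {
  translate([0, 0, 360]) cube([295, 281, 39]);
  translate([23, 23, 0]) cylinder(h = 360, r = 23);
  translate([272, 23, 0]) cylinder(h = 360, r = 23);
  translate([23, 258, 0]) cylinder(h = 360, r = 23);
  translate([272, 258, 0]) cylinder(h = 360, r = 23);
}
translate([-515, 349, 0]) {
  translate([0, 0, 360]) cube([295, 281, 39]);
  translate([23, 23, 0]) cylinder(h = 360, r = 23);
  translate([272, 23, 0]) cylinder(h = 360, r = 23);
  translate([23, 258, 0]) cylinder(h = 360, r = 23);
  translate([272, 258, 0]) cylinder(h = 360, r = 23);
}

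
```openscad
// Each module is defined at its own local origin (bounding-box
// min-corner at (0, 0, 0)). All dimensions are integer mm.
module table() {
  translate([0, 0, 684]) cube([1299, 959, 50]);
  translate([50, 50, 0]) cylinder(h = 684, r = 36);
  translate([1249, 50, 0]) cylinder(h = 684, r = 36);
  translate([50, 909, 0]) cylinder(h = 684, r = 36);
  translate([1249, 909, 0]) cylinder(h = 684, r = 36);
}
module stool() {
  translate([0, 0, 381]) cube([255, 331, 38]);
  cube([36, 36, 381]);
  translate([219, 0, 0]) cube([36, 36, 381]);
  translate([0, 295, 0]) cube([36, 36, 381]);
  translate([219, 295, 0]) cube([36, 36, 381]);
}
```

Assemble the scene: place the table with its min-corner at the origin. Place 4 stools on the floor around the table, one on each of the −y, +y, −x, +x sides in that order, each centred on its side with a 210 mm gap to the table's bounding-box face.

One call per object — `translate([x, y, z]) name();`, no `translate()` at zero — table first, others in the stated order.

table();
translate([522, -541, 0]) stool();
translate([522, 1169, 0]) stool();
translate([-465, 314, 0]) stool();
translate([1509, 314, 0]) stool();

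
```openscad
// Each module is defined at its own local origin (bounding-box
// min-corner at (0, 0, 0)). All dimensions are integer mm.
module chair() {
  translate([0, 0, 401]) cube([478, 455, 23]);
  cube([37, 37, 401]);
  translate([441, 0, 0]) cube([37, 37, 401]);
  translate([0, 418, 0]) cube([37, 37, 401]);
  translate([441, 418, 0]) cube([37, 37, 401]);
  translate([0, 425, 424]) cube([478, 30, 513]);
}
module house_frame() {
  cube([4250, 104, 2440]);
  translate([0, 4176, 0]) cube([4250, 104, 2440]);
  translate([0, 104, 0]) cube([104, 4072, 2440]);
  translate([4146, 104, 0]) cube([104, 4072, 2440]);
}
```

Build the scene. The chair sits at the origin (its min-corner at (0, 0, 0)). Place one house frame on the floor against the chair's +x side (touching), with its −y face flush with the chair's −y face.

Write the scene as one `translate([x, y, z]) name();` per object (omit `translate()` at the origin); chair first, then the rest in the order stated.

chair();
translate([478, 0, 0]) house_frame();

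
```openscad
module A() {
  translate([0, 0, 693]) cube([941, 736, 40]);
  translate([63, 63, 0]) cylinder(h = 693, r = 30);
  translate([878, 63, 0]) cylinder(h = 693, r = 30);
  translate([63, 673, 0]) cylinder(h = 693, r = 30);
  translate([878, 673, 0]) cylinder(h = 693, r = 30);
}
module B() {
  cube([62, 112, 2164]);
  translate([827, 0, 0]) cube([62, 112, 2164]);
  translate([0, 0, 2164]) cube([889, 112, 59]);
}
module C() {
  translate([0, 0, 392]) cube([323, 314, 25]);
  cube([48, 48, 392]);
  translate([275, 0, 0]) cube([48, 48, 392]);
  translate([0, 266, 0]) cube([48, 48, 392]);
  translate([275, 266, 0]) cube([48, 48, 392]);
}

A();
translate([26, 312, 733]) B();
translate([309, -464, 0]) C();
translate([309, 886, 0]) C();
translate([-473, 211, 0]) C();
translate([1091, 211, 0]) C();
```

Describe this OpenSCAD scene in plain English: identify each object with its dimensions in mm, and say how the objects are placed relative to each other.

A is a rectangular dining table. The top is 941×736×40 mm with its upper surface at z = 733 mm. It stands on four round legs of 60 mm diameter, each leg's bounding box inset 33 mm from the nearest pair of top edges, running from the floor to the underside of the top.

B is a door frame. The clear opening is 765 mm wide and 2164 mm high. Two 62 mm wide jambs, 112 mm deep, stand either side of the opening from the floor to the top of the opening. A 59 mm thick head sits across the top of both jambs, spanning the full outside width of the frame.

C is a four-legged stool. The seat is a 323×314×25 mm slab whose top surface is at z = 417 mm; four square legs, each 48×48 mm in cross-section, run from the floor (z = 0) to the underside of the seat, each flush with a corner of the seat.

The door frame is on top of the table, centred. Four stools sit around the table at the −y, +y, −x, +x sides.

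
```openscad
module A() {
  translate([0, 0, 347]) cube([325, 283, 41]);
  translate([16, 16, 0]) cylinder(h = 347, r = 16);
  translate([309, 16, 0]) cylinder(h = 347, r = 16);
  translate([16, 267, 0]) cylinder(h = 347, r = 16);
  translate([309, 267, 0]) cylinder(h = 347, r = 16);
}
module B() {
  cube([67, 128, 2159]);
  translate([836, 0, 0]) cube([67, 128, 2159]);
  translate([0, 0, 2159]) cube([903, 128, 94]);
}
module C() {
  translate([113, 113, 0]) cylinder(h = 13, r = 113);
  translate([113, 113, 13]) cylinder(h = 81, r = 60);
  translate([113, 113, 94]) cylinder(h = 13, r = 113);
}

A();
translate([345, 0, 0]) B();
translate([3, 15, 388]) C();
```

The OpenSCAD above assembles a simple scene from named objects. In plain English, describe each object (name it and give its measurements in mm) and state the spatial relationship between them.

A is a simple wooden stool: a rectangular seat 325 mm (x) by 283 mm (y), 41 mm thick, top face at z = 388 mm, on four round legs, each 32 mm in diameter. The legs rest on z = 0, each leg's axis is inset half a diameter from the nearest pair of seat edges (so the leg's bounding box is flush with the corner).

B is a door frame. The clear opening is 769 mm wide and 2159 mm high. Two 67 mm wide jambs, 128 mm deep, stand either side of the opening from the floor to the top of the opening. A 94 mm thick head sits across the top of both jambs, spanning the full outside width of the frame.

C is a spool: two coaxial disc flanges of radius 113 mm and thickness 13 mm, joined by a core cylinder of radius 60 mm and height 81 mm. The lower flange rests on z = 0 and the three cylinders share a vertical axis.

The door frame is on the floor beside the stool on its +x side. The spool is on top of the stool.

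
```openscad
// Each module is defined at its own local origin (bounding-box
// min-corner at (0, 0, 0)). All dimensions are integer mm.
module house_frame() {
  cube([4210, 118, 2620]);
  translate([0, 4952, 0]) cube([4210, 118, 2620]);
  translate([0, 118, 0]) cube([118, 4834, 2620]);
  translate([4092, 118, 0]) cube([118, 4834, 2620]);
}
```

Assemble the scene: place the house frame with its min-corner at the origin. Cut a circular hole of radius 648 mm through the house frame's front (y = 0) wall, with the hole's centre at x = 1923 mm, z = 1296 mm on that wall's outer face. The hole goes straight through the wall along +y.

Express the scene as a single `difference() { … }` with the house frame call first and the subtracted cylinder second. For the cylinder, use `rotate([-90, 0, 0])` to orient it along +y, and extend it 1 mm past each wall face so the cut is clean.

difference() {
  house_frame();
  translate([1923, -1, 1296]) rotate([-90, 0, 0]) cylinder(h = 120, r = 648);
}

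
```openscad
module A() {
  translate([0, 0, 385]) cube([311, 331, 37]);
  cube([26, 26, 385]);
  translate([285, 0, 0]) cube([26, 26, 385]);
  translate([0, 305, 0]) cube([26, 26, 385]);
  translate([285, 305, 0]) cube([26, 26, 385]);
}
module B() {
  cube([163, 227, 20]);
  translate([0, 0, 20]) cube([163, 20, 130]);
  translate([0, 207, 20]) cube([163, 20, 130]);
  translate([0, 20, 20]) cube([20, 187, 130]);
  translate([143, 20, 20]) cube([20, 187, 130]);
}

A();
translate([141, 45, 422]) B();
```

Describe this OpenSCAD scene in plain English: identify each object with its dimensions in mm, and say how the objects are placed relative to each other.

A is a four-legged stool. The seat is a 311×331×37 mm slab whose top surface is at z = 422 mm; four square legs, each 26×26 mm in cross-section, run from the floor (z = 0) to the underside of the seat, each flush with a corner of the seat.

B is an open storage box with external size 163×227×150 mm and wall thickness 20 mm (the base is also 20 mm thick). The base covers the whole footprint; the four walls stand on the base, with the y-facing walls full-width and the x-facing walls fitting between their inner faces.

The open box is on top of the stool.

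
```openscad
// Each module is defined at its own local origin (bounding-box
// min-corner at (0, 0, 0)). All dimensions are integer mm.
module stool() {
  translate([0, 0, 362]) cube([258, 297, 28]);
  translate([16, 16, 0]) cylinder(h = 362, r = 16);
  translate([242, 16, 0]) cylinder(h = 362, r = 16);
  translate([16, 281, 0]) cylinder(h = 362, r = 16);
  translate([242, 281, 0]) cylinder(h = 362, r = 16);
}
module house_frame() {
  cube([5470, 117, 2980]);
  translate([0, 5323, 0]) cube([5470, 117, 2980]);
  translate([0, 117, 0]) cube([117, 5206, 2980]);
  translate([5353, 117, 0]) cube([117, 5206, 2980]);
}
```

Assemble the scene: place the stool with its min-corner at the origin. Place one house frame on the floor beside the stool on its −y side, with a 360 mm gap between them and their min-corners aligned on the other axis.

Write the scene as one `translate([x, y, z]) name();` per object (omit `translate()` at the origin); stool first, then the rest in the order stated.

stool();
translate([0, -5800, 0]) house_frame();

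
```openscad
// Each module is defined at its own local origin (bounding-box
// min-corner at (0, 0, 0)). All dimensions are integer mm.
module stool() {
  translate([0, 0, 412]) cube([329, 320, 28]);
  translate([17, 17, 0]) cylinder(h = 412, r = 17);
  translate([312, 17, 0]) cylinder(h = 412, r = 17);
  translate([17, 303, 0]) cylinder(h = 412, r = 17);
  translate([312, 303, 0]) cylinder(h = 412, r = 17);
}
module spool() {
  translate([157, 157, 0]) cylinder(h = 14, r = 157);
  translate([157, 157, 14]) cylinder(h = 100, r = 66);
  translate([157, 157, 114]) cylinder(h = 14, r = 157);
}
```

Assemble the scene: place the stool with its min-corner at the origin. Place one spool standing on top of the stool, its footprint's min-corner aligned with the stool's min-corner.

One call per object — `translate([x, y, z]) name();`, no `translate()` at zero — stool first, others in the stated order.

stool();
translate([0, 0, 440]) spool();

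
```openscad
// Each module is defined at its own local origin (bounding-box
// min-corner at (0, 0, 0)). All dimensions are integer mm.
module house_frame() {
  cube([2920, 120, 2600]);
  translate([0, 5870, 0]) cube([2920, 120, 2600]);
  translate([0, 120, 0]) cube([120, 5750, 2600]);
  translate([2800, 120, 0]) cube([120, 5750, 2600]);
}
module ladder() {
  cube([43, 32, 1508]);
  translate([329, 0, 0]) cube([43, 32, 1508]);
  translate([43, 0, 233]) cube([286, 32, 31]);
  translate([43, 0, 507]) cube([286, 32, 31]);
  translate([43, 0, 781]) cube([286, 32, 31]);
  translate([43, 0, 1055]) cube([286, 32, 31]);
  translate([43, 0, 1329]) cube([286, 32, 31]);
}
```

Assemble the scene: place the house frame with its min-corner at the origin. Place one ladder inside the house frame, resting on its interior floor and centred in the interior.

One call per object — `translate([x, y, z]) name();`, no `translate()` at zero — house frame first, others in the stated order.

house_frame();
translate([1274, 2979, 0]) ladder();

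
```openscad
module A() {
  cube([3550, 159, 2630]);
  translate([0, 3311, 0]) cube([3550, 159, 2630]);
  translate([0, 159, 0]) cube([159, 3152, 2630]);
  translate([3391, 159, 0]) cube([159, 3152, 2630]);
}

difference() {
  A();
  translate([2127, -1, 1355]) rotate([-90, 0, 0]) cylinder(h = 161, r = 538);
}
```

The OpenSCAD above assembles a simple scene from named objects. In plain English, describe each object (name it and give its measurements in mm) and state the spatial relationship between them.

A is a box-shaped house frame (walls only): outside footprint 3550×3470 mm, wall height 2630 mm, wall thickness 159 mm. The two y-facing walls run the full x-width; the two x-facing walls fit between the inner faces of the y-facing walls.

The house frame has a circular hole of radius 538 mm through its front wall, centred at (x = 2127, z = 1355).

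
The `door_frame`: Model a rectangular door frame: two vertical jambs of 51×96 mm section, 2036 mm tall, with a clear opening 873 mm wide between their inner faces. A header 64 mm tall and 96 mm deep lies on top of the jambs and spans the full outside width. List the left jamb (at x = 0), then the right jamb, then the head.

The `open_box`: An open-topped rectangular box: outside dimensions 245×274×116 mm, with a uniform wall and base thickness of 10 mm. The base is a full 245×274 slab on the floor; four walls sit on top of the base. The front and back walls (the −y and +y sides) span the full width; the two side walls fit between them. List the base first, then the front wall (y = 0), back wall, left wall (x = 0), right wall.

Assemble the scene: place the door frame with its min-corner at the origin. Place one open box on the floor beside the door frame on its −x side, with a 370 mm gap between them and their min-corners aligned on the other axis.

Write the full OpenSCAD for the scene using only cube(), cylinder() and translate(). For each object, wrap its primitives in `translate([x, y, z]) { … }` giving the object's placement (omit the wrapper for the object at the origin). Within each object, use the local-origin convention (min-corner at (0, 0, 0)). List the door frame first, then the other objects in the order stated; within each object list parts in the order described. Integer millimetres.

cube([51, 96, 2036]);
translate([924, 0, 0]) cube([51, 96, 2036]);
translate([0, 0, 2036]) cube([975, 96, 64]);
translate([-615, 0, 0]) {
  cube([245, 274, 10]);
  translate([0, 0, 10]) cube([245, 10, 106]);
  translate([0, 264, 10]) cube([245, 10, 106]);
  translate([0, 10, 10]) cube([10, 254, 106]);
  translate([235, 10, 10]) cube([10, 254, 106]);
}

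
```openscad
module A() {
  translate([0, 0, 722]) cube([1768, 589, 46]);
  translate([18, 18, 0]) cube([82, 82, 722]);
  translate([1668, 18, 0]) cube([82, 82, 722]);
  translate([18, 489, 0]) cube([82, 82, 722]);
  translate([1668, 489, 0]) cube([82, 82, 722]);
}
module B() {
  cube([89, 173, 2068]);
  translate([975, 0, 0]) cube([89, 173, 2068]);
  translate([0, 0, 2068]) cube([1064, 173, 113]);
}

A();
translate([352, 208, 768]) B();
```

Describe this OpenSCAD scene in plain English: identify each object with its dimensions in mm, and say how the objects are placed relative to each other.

A is a table: top 1768 mm (x) × 589 mm (y), 46 mm thick, upper face at z = 768 mm, on four 82×82 mm square legs, each inset 18 mm from the nearest pair of top edges, running from z = 0 to the bottom of the top.

B is a rectangular door frame: two vertical jambs of 89×173 mm section, 2068 mm tall, with a clear opening 886 mm wide between their inner faces. A header 113 mm tall and 173 mm deep lies on top of the jambs and spans the full outside width.

The door frame is on top of the table, centred.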